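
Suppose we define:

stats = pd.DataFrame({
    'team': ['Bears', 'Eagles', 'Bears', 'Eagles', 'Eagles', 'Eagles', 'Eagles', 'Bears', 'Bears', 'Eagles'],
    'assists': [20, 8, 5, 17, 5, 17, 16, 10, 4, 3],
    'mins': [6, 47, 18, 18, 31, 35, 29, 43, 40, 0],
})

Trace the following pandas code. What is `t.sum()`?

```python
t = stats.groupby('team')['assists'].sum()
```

105

group by team, sum of assists:
team
Bears     39
Eagles    66
Name: assists, dtype: int64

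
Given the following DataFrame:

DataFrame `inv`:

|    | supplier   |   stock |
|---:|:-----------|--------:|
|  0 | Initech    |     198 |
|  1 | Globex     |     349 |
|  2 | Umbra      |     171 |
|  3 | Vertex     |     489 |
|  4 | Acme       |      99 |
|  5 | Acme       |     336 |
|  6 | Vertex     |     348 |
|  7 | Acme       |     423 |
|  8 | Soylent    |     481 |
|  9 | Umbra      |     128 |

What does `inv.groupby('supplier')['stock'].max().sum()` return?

group by supplier, max of stock:
supplier
Acme       423
Globex     349
Initech    198
Soylent    481
Umbra      171
Vertex     489
Name: stock, dtype: int64

2111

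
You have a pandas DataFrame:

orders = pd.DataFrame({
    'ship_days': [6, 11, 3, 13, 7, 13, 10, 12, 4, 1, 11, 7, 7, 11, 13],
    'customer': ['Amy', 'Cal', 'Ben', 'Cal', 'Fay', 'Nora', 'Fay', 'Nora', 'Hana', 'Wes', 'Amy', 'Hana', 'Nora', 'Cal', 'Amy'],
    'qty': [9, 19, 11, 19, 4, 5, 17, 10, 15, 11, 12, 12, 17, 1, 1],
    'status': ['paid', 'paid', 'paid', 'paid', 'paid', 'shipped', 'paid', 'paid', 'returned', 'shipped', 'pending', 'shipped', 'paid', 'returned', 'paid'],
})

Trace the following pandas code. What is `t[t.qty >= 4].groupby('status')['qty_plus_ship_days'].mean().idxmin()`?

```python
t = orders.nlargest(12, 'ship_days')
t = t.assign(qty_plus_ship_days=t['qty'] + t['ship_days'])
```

take 12 rows with largest ship_days:
    ship_days customer  qty    status
3          13      Cal   19      paid
5          13     Nora    5   shipped
14         13      Amy    1      paid
7          12     Nora   10      paid
1          11      Cal   19      paid
10         11      Amy   12   pending
13         11      Cal    1  returned
6          10      Fay   17      paid
4           7      Fay    4      paid
11          7     Hana   12   shipped
12          7     Nora   17      paid
0           6      Amy    9      paid
add column qty_plus_ship_days = t['qty'] + t['ship_days']:
    ship_days customer  qty    status  qty_plus_ship_days
3          13      Cal   19      paid                  32
5          13     Nora    5   shipped                  18
14         13      Amy    1      paid                  14
7          12     Nora   10      paid                  22
1          11      Cal   19      paid                  30
10         11      Amy   12   pending                  23
13         11      Cal    1  returned                  12
6          10      Fay   17      paid                  27
4           7      Fay    4      paid                  11
11          7     Hana   12   shipped                  19
12          7     Nora   17      paid                  24
0           6      Amy    9      paid                  15
filter rows where qty >= 4:
    ship_days customer  qty   status  qty_plus_ship_days
3          13      Cal   19     paid                  32
5          13     Nora    5  shipped                  18
7          12     Nora   10     paid                  22
1          11      Cal   19     paid                  30
10         11      Amy   12  pending                  23
6          10      Fay   17     paid                  27
4           7      Fay    4     paid                  11
11          7     Hana   12  shipped                  19
12          7     Nora   17     paid                  24
0           6      Amy    9     paid                  15
group by status, mean of qty_plus_ship_days:
status
paid       23.0
pending    23.0
shipped    18.5
Name: qty_plus_ship_days, dtype: float64

shipped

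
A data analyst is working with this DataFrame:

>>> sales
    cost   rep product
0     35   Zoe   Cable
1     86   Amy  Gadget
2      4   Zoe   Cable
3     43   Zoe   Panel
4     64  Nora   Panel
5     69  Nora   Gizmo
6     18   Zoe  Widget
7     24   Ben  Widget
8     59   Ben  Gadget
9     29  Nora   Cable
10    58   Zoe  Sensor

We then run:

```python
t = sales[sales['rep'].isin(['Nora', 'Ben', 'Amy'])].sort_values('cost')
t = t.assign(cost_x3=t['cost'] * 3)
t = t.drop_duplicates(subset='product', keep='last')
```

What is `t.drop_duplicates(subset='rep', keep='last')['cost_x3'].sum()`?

filter rows where rep in ['Nora', 'Ben', 'Amy']:
   cost   rep product
1    86   Amy  Gadget
4    64  Nora   Panel
5    69  Nora   Gizmo
7    24   Ben  Widget
8    59   Ben  Gadget
9    29  Nora   Cable
sort by cost:
   cost   rep product
7    24   Ben  Widget
9    29  Nora   Cable
8    59   Ben  Gadget
4    64  Nora   Panel
5    69  Nora   Gizmo
1    86   Amy  Gadget
add column cost_x3 = t['cost'] * 3:
   cost   rep product  cost_x3
7    24   Ben  Widget       72
9    29  Nora   Cable       87
8    59   Ben  Gadget      177
4    64  Nora   Panel      192
5    69  Nora   Gizmo      207
1    86   Amy  Gadget      258
drop duplicate product (keep=last):
   cost   rep product  cost_x3
7    24   Ben  Widget       72
9    29  Nora   Cable       87
4    64  Nora   Panel      192
5    69  Nora   Gizmo      207
1    86   Amy  Gadget      258
drop duplicate rep (keep=last):
   cost   rep product  cost_x3
7    24   Ben  Widget       72
5    69  Nora   Gizmo      207
1    86   Amy  Gadget      258
Hence 537.

537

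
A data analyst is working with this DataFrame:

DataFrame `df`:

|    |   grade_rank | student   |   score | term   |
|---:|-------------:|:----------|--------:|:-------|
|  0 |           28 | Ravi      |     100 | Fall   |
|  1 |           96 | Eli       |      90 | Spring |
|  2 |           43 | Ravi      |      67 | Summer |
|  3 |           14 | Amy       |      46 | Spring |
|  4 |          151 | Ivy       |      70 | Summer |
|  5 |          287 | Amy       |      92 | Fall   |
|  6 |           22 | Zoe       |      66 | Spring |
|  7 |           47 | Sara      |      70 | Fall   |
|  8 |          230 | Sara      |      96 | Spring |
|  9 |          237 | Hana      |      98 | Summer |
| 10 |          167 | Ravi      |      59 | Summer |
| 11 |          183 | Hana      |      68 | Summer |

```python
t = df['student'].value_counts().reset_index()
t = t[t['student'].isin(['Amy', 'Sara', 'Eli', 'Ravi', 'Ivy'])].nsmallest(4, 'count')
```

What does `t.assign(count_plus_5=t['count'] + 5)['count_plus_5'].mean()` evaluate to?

value_counts of student:
student
Ravi    3
Amy     2
Sara    2
Hana    2
Eli     1
Ivy     1
Zoe     1
Name: count, dtype: int64
reset_index():
  student  count
0    Ravi      3
1     Amy      2
2    Sara      2
3    Hana      2
4     Eli      1
5     Ivy      1
6     Zoe      1
filter rows where student in ['Amy', 'Sara', 'Eli', 'Ravi', 'Ivy']:
  student  count
0    Ravi      3
1     Amy      2
2    Sara      2
4     Eli      1
5     Ivy      1
take 4 rows with smallest count:
  student  count
4     Eli      1
5     Ivy      1
1     Amy      2
2    Sara      2
add column count_plus_5 = t['count'] + 5:
  student  count  count_plus_5
4     Eli      1             6
5     Ivy      1             6
1     Amy      2             7
2    Sara      2             7

6.5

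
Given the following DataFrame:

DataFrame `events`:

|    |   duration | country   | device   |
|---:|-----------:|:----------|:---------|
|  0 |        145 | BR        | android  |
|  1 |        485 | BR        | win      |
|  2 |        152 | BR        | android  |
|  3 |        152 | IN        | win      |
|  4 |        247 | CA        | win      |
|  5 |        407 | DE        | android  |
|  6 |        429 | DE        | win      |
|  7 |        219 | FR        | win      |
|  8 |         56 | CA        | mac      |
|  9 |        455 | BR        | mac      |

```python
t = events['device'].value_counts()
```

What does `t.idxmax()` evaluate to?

value_counts of device:
device
win        5
android    3
mac        2
Name: count, dtype: int64
Taking the label with the largest value gives win.

win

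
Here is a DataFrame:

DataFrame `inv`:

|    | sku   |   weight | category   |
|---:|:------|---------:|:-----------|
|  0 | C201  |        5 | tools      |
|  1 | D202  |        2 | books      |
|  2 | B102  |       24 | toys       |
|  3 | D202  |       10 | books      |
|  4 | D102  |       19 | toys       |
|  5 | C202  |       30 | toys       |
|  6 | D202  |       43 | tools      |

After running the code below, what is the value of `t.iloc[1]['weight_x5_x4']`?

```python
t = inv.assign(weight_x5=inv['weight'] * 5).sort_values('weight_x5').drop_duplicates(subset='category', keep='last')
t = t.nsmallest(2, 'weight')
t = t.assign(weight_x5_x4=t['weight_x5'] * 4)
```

600

add column weight_x5 = inv['weight'] * 5:
    sku  weight category  weight_x5
0  C201       5    tools         25
1  D202       2    books         10
2  B102      24     toys        120
3  D202      10    books         50
4  D102      19     toys         95
5  C202      30     toys        150
6  D202      43    tools        215
sort by weight_x5:
    sku  weight category  weight_x5
1  D202       2    books         10
0  C201       5    tools         25
3  D202      10    books         50
4  D102      19     toys         95
2  B102      24     toys        120
5  C202      30     toys        150
6  D202      43    tools        215
drop duplicate category (keep=last):
    sku  weight category  weight_x5
3  D202      10    books         50
5  C202      30     toys        150
6  D202      43    tools        215
take 2 rows with smallest weight:
    sku  weight category  weight_x5
3  D202      10    books         50
5  C202      30     toys        150
add column weight_x5_x4 = t['weight_x5'] * 4:
    sku  weight category  weight_x5  weight_x5_x4
3  D202      10    books         50           200
5  C202      30     toys        150           600
value at position 1, column 'weight_x5_x4' → 600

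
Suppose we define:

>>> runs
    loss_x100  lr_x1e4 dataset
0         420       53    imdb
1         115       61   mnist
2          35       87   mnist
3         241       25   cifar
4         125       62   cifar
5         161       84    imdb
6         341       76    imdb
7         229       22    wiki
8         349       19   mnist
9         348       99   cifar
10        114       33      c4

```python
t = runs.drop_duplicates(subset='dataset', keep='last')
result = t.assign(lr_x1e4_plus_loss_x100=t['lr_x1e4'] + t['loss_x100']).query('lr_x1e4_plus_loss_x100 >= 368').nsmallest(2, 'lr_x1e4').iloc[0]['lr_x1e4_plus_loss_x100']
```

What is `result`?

368

drop duplicate dataset (keep=last):
    loss_x100  lr_x1e4 dataset
6         341       76    imdb
7         229       22    wiki
8         349       19   mnist
9         348       99   cifar
10        114       33      c4
add column lr_x1e4_plus_loss_x100 = t['lr_x1e4'] + t['loss_x100']:
    loss_x100  lr_x1e4 dataset  lr_x1e4_plus_loss_x100
6         341       76    imdb                     417
7         229       22    wiki                     251
8         349       19   mnist                     368
9         348       99   cifar                     447
10        114       33      c4                     147
filter rows where lr_x1e4_plus_loss_x100 >= 368:
   loss_x100  lr_x1e4 dataset  lr_x1e4_plus_loss_x100
6        341       76    imdb                     417
8        349       19   mnist                     368
9        348       99   cifar                     447
take 2 rows with smallest lr_x1e4:
   loss_x100  lr_x1e4 dataset  lr_x1e4_plus_loss_x100
8        349       19   mnist                     368
6        341       76    imdb                     417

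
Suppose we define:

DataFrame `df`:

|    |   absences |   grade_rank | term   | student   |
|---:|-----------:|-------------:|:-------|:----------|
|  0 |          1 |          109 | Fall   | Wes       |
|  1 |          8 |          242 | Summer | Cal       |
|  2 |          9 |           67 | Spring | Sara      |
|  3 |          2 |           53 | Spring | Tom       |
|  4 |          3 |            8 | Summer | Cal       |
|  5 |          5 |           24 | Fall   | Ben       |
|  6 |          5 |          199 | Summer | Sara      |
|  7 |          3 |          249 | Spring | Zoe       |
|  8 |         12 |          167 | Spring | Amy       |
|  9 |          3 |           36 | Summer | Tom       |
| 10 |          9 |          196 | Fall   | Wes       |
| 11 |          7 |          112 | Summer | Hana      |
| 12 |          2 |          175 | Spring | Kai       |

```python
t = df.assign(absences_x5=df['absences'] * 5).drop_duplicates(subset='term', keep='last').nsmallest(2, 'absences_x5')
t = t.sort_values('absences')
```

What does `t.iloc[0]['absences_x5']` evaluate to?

add column absences_x5 = df['absences'] * 5:
    absences  grade_rank    term student  absences_x5
0          1         109    Fall     Wes            5
1          8         242  Summer     Cal           40
2          9          67  Spring    Sara           45
3          2          53  Spring     Tom           10
4          3           8  Summer     Cal           15
5          5          24    Fall     Ben           25
6          5         199  Summer    Sara           25
7          3         249  Spring     Zoe           15
8         12         167  Spring     Amy           60
9          3          36  Summer     Tom           15
10         9         196    Fall     Wes           45
11         7         112  Summer    Hana           35
12         2         175  Spring     Kai           10
drop duplicate term (keep=last):
    absences  grade_rank    term student  absences_x5
10         9         196    Fall     Wes           45
11         7         112  Summer    Hana           35
12         2         175  Spring     Kai           10
take 2 rows with smallest absences_x5:
    absences  grade_rank    term student  absences_x5
12         2         175  Spring     Kai           10
11         7         112  Summer    Hana           35
sort by absences:
    absences  grade_rank    term student  absences_x5
12         2         175  Spring     Kai           10
11         7         112  Summer    Hana           35
Hence 10.

10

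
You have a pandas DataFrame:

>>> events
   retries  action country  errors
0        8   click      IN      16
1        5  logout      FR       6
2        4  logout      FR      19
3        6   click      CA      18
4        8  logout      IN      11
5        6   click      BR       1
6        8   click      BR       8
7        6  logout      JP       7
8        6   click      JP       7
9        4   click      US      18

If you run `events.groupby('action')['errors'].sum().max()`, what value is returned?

68

group by action, sum of errors:
action
click     68
logout    43
Name: errors, dtype: int64
So max() = 68.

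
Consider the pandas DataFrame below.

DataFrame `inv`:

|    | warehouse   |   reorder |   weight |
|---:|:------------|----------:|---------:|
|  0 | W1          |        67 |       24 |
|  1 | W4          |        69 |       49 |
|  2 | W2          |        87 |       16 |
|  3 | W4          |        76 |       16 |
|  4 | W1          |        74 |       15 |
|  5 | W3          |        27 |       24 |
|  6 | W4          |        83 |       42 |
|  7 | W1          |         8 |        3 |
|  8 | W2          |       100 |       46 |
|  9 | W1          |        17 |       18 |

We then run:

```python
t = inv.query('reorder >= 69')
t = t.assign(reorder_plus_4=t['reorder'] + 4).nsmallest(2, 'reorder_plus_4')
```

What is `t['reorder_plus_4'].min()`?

filter rows where reorder >= 69:
  warehouse  reorder  weight
1        W4       69      49
2        W2       87      16
3        W4       76      16
4        W1       74      15
6        W4       83      42
8        W2      100      46
add column reorder_plus_4 = t['reorder'] + 4:
  warehouse  reorder  weight  reorder_plus_4
1        W4       69      49              73
2        W2       87      16              91
3        W4       76      16              80
4        W1       74      15              78
6        W4       83      42              87
8        W2      100      46             104
take 2 rows with smallest reorder_plus_4:
  warehouse  reorder  weight  reorder_plus_4
1        W4       69      49              73
4        W1       74      15              78
min of column 'reorder_plus_4' → 73

73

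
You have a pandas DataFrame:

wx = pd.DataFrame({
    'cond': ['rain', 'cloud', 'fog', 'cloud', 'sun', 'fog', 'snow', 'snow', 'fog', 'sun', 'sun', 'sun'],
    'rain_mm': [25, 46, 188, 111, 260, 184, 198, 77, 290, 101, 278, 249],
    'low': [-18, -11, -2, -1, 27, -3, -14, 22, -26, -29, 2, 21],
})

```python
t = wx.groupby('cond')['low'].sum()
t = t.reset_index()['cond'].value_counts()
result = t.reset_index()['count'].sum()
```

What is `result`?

group by cond, sum of low:
cond
cloud   -12
fog     -31
rain    -18
snow      8
sun      21
Name: low, dtype: int64
reset_index():
    cond  low
0  cloud  -12
1    fog  -31
2   rain  -18
3   snow    8
4    sun   21
value_counts of cond:
cond
cloud    1
fog      1
rain     1
snow     1
sun      1
Name: count, dtype: int64
reset_index():
    cond  count
0  cloud      1
1    fog      1
2   rain      1
3   snow      1
4    sun      1

5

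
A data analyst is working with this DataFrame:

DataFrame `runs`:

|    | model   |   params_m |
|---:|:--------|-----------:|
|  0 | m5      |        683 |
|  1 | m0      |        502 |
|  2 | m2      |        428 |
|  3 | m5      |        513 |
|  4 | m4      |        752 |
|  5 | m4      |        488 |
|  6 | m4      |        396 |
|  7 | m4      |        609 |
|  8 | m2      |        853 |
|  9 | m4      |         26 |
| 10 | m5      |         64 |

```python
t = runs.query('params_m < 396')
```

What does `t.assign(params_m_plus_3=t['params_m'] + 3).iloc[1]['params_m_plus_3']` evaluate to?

filter rows where params_m < 396:
   model  params_m
9     m4        26
10    m5        64
add column params_m_plus_3 = t['params_m'] + 3:
   model  params_m  params_m_plus_3
9     m4        26               29
10    m5        64               67
value at position 1, column 'params_m_plus_3' → 67

67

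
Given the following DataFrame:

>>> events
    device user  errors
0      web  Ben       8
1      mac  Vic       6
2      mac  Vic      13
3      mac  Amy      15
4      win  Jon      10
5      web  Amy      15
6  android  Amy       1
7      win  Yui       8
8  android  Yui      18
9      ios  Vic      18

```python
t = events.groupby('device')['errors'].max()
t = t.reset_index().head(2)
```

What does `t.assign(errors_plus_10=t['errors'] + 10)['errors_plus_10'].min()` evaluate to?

group by device, max of errors:
device
android    18
ios        18
mac        15
web        15
win        10
Name: errors, dtype: int64
reset_index():
    device  errors
0  android      18
1      ios      18
2      mac      15
3      web      15
4      win      10
take first 2 rows:
    device  errors
0  android      18
1      ios      18
add column errors_plus_10 = t['errors'] + 10:
    device  errors  errors_plus_10
0  android      18              28
1      ios      18              28
Taking the min of column 'errors_plus_10' gives 28.

28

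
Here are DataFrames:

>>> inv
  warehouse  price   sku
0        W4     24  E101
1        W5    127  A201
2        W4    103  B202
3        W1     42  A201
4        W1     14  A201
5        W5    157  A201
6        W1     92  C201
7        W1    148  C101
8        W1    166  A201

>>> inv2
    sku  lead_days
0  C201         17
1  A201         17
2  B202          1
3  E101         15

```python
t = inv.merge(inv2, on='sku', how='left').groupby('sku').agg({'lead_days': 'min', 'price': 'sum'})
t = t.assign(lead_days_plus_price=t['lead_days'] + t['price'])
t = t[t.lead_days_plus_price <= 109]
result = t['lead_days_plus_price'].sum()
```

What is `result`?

merge on 'sku' (how='left') → 9 rows:
  warehouse  price   sku  lead_days
0        W4     24  E101       15.0
1        W5    127  A201       17.0
2        W4    103  B202        1.0
3        W1     42  A201       17.0
4        W1     14  A201       17.0
5        W5    157  A201       17.0
6        W1     92  C201       17.0
7        W1    148  C101        NaN
8        W1    166  A201       17.0
group by sku: min(lead_days), sum(price):
      lead_days  price
sku                   
A201       17.0    506
B202        1.0    103
C101        NaN    148
C201       17.0     92
E101       15.0     24
add column lead_days_plus_price = t['lead_days'] + t['price']:
      lead_days  price  lead_days_plus_price
sku                                         
A201       17.0    506                 523.0
B202        1.0    103                 104.0
C101        NaN    148                   NaN
C201       17.0     92                 109.0
E101       15.0     24                  39.0
filter rows where lead_days_plus_price <= 109:
      lead_days  price  lead_days_plus_price
sku                                         
B202        1.0    103                 104.0
C201       17.0     92                 109.0
E101       15.0     24                  39.0

252.0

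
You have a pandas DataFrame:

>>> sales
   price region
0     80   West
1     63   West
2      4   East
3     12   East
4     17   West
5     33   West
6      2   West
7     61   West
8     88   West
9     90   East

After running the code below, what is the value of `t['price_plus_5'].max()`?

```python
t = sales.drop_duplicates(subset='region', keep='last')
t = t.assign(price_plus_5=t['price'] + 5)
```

drop duplicate region (keep=last):
   price region
8     88   West
9     90   East
add column price_plus_5 = t['price'] + 5:
   price region  price_plus_5
8     88   West            93
9     90   East            95
max of column 'price_plus_5' → 95

95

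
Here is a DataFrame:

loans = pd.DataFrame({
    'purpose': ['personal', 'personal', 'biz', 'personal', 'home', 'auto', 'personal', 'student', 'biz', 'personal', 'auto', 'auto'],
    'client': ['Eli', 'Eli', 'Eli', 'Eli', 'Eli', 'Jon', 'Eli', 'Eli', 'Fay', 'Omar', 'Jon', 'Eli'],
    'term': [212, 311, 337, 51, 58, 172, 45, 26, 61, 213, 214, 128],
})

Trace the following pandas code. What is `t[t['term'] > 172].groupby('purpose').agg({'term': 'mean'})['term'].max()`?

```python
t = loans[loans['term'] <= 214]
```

filter rows where term <= 214:
     purpose client  term
0   personal    Eli   212
3   personal    Eli    51
4       home    Eli    58
5       auto    Jon   172
6   personal    Eli    45
7    student    Eli    26
8        biz    Fay    61
9   personal   Omar   213
10      auto    Jon   214
11      auto    Eli   128
filter rows where term > 172:
     purpose client  term
0   personal    Eli   212
9   personal   Omar   213
10      auto    Jon   214
group by purpose, mean of term:
           term
purpose        
auto      214.0
personal  212.5

214.0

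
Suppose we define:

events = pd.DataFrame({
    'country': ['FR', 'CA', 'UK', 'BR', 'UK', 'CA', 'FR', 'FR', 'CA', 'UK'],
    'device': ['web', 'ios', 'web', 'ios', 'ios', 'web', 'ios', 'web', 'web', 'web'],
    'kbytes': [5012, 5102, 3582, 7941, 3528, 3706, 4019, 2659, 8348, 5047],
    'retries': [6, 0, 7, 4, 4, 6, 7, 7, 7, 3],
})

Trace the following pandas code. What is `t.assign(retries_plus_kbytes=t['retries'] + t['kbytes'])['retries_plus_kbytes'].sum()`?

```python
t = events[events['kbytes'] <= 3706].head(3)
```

10833

filter rows where kbytes <= 3706:
  country device  kbytes  retries
2      UK    web    3582        7
4      UK    ios    3528        4
5      CA    web    3706        6
7      FR    web    2659        7
take first 3 rows:
  country device  kbytes  retries
2      UK    web    3582        7
4      UK    ios    3528        4
5      CA    web    3706        6
add column retries_plus_kbytes = t['retries'] + t['kbytes']:
  country device  kbytes  retries  retries_plus_kbytes
2      UK    web    3582        7                 3589
4      UK    ios    3528        4                 3532
5      CA    web    3706        6                 3712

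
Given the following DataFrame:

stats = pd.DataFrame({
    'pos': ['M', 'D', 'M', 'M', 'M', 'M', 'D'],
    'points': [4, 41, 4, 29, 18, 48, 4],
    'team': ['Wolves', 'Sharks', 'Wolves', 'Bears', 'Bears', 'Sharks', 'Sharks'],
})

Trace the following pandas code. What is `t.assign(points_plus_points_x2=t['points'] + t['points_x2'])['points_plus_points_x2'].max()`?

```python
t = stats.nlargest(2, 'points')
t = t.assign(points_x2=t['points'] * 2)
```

144

take 2 rows with largest points:
  pos  points    team
5   M      48  Sharks
1   D      41  Sharks
add column points_x2 = t['points'] * 2:
  pos  points    team  points_x2
5   M      48  Sharks         96
1   D      41  Sharks         82
add column points_plus_points_x2 = t['points'] + t['points_x2']:
  pos  points    team  points_x2  points_plus_points_x2
5   M      48  Sharks         96                    144
1   D      41  Sharks         82                    123
The max of column 'points_plus_points_x2' is 144.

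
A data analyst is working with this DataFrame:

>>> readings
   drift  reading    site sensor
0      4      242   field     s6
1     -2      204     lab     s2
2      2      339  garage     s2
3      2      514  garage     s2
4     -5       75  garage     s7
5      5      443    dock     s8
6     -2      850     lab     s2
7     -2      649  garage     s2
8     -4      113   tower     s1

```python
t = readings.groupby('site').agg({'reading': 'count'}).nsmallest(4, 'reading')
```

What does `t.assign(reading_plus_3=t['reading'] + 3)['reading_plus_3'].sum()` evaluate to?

group by site, count of reading:
        reading
site           
dock          1
field         1
garage        4
lab           2
tower         1
take 4 rows with smallest reading:
       reading
site          
dock         1
field        1
tower        1
lab          2
add column reading_plus_3 = t['reading'] + 3:
       reading  reading_plus_3
site                          
dock         1               4
field        1               4
tower        1               4
lab          2               5
Hence 17.

17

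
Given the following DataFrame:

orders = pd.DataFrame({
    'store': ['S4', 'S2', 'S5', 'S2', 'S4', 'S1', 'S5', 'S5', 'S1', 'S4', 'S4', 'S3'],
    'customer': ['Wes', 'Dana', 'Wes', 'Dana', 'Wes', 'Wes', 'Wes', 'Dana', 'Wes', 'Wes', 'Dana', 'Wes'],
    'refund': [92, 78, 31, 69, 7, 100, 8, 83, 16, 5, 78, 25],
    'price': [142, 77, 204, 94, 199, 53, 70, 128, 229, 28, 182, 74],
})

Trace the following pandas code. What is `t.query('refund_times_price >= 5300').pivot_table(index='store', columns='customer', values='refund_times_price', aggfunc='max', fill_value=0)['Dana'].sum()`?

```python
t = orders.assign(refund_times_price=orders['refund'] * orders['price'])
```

31306

add column refund_times_price = orders['refund'] * orders['price']:
   store customer  refund  price  refund_times_price
0     S4      Wes      92    142               13064
1     S2     Dana      78     77                6006
2     S5      Wes      31    204                6324
3     S2     Dana      69     94                6486
4     S4      Wes       7    199                1393
5     S1      Wes     100     53                5300
6     S5      Wes       8     70                 560
7     S5     Dana      83    128               10624
8     S1      Wes      16    229                3664
9     S4      Wes       5     28                 140
10    S4     Dana      78    182               14196
11    S3      Wes      25     74                1850
filter rows where refund_times_price >= 5300:
   store customer  refund  price  refund_times_price
0     S4      Wes      92    142               13064
1     S2     Dana      78     77                6006
2     S5      Wes      31    204                6324
3     S2     Dana      69     94                6486
5     S1      Wes     100     53                5300
7     S5     Dana      83    128               10624
10    S4     Dana      78    182               14196
pivot: rows=store, cols=customer, max(refund_times_price):
customer   Dana    Wes
store                 
S1            0   5300
S2         6486      0
S4        14196  13064
S5        10624   6324
Finally, sum of column 'Dana' = 31306.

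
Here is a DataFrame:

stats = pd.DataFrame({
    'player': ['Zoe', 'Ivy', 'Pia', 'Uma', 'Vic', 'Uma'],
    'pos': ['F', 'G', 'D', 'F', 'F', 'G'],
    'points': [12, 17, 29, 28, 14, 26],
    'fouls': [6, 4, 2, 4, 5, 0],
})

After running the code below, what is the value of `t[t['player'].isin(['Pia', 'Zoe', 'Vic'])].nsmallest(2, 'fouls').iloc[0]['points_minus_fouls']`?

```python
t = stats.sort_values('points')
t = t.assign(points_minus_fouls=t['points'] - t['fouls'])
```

sort by points:
  player pos  points  fouls
0    Zoe   F      12      6
4    Vic   F      14      5
1    Ivy   G      17      4
5    Uma   G      26      0
3    Uma   F      28      4
2    Pia   D      29      2
add column points_minus_fouls = t['points'] - t['fouls']:
  player pos  points  fouls  points_minus_fouls
0    Zoe   F      12      6                   6
4    Vic   F      14      5                   9
1    Ivy   G      17      4                  13
5    Uma   G      26      0                  26
3    Uma   F      28      4                  24
2    Pia   D      29      2                  27
filter rows where player in ['Pia', 'Zoe', 'Vic']:
  player pos  points  fouls  points_minus_fouls
0    Zoe   F      12      6                   6
4    Vic   F      14      5                   9
2    Pia   D      29      2                  27
take 2 rows with smallest fouls:
  player pos  points  fouls  points_minus_fouls
2    Pia   D      29      2                  27
4    Vic   F      14      5                   9
Hence 27.

27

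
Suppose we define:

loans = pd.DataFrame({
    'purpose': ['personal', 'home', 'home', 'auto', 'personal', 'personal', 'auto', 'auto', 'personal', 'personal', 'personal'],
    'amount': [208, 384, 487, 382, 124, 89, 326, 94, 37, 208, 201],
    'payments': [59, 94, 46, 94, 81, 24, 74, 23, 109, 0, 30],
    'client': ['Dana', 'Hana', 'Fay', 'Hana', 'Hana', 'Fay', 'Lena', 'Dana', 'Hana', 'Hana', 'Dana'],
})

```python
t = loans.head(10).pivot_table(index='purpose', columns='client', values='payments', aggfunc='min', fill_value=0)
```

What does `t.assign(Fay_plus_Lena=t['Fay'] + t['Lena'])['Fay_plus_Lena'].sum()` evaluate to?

144

take first 10 rows:
    purpose  amount  payments client
0  personal     208        59   Dana
1      home     384        94   Hana
2      home     487        46    Fay
3      auto     382        94   Hana
4  personal     124        81   Hana
5  personal      89        24    Fay
6      auto     326        74   Lena
7      auto      94        23   Dana
8  personal      37       109   Hana
9  personal     208         0   Hana
pivot: rows=purpose, cols=client, min(payments):
client    Dana  Fay  Hana  Lena
purpose                        
auto        23    0    94    74
home         0   46    94     0
personal    59   24     0     0
add column Fay_plus_Lena = t['Fay'] + t['Lena']:
client    Dana  Fay  Hana  Lena  Fay_plus_Lena
purpose                                       
auto        23    0    94    74             74
home         0   46    94     0             46
personal    59   24     0     0             24
Finally, sum of column 'Fay_plus_Lena' = 144.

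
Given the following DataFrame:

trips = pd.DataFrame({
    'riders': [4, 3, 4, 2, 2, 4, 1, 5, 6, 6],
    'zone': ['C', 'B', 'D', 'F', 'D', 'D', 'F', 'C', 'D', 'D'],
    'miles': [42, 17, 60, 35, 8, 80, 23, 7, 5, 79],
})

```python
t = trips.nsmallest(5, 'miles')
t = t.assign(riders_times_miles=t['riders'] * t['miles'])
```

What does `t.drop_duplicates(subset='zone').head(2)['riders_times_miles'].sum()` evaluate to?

65

take 5 rows with smallest miles:
   riders zone  miles
8       6    D      5
7       5    C      7
4       2    D      8
1       3    B     17
6       1    F     23
add column riders_times_miles = t['riders'] * t['miles']:
   riders zone  miles  riders_times_miles
8       6    D      5                  30
7       5    C      7                  35
4       2    D      8                  16
1       3    B     17                  51
6       1    F     23                  23
drop duplicate zone (keep=first):
   riders zone  miles  riders_times_miles
8       6    D      5                  30
7       5    C      7                  35
1       3    B     17                  51
6       1    F     23                  23
take first 2 rows:
   riders zone  miles  riders_times_miles
8       6    D      5                  30
7       5    C      7                  35
Then the sum of column 'riders_times_miles': 65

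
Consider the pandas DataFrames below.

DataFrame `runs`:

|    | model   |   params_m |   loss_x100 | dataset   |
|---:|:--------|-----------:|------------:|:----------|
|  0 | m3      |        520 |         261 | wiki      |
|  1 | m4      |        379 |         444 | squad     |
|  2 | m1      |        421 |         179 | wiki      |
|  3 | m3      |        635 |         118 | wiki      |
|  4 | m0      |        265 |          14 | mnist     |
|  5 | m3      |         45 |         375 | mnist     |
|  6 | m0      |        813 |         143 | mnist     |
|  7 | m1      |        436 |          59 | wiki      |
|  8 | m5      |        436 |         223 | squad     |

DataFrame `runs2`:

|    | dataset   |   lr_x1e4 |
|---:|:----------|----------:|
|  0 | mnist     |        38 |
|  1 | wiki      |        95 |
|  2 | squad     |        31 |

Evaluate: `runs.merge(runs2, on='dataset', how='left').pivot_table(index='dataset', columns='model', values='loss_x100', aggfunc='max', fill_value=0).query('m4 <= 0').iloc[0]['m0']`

merge on 'dataset' (how='left') → 9 rows:
  model  params_m  loss_x100 dataset  lr_x1e4
0    m3       520        261    wiki       95
1    m4       379        444   squad       31
2    m1       421        179    wiki       95
3    m3       635        118    wiki       95
4    m0       265         14   mnist       38
5    m3        45        375   mnist       38
6    m0       813        143   mnist       38
7    m1       436         59    wiki       95
8    m5       436        223   squad       31
pivot: rows=dataset, cols=model, max(loss_x100):
model     m0   m1   m3   m4   m5
dataset                         
mnist    143    0  375    0    0
squad      0    0    0  444  223
wiki       0  179  261    0    0
filter rows where m4 <= 0:
model     m0   m1   m3  m4  m5
dataset                       
mnist    143    0  375   0   0
wiki       0  179  261   0   0
Hence 143.

143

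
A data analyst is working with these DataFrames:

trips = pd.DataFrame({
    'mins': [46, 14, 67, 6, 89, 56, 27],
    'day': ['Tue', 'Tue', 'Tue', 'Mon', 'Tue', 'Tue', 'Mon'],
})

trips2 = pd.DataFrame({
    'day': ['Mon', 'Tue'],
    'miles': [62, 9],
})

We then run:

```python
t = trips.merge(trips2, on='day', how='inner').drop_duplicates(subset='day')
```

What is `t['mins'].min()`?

6

merge on 'day' (how='inner') → 7 rows:
   mins  day  miles
0    46  Tue      9
1    14  Tue      9
2    67  Tue      9
3     6  Mon     62
4    89  Tue      9
5    56  Tue      9
6    27  Mon     62
drop duplicate day (keep=first):
   mins  day  miles
0    46  Tue      9
3     6  Mon     62
The min of column 'mins' is 6.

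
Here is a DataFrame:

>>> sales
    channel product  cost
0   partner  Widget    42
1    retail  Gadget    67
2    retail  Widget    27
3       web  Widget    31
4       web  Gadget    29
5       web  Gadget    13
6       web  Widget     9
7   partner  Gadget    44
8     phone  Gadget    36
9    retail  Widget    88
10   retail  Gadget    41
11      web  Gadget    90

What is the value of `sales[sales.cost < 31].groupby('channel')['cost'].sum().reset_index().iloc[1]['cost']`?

51

filter rows where cost < 31:
  channel product  cost
2  retail  Widget    27
4     web  Gadget    29
5     web  Gadget    13
6     web  Widget     9
group by channel, sum of cost:
channel
retail    27
web       51
Name: cost, dtype: int64
reset_index():
  channel  cost
0  retail    27
1     web    51
The value at position 1, column 'cost' is 51.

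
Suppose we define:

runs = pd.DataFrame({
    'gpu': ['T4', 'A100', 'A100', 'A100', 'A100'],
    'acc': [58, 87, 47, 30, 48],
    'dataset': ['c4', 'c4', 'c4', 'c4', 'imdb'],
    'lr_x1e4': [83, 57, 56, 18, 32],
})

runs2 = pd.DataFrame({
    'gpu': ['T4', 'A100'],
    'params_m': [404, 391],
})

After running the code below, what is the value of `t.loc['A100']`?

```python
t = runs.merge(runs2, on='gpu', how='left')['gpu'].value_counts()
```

4

merge on 'gpu' (how='left') → 5 rows:
    gpu  acc dataset  lr_x1e4  params_m
0    T4   58      c4       83       404
1  A100   87      c4       57       391
2  A100   47      c4       56       391
3  A100   30      c4       18       391
4  A100   48    imdb       32       391
value_counts of gpu:
gpu
A100    4
T4      1
Name: count, dtype: int64
So loc['A100'] = 4.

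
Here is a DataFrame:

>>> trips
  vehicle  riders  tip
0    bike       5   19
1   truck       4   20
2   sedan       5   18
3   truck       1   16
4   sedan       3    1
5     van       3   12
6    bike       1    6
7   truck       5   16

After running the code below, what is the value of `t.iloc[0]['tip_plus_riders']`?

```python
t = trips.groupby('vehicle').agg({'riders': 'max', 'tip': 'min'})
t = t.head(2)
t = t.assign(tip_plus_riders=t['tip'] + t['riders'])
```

group by vehicle: max(riders), min(tip):
         riders  tip
vehicle             
bike          5    6
sedan         5    1
truck         5   16
van           3   12
take first 2 rows:
         riders  tip
vehicle             
bike          5    6
sedan         5    1
add column tip_plus_riders = t['tip'] + t['riders']:
         riders  tip  tip_plus_riders
vehicle                              
bike          5    6               11
sedan         5    1                6

11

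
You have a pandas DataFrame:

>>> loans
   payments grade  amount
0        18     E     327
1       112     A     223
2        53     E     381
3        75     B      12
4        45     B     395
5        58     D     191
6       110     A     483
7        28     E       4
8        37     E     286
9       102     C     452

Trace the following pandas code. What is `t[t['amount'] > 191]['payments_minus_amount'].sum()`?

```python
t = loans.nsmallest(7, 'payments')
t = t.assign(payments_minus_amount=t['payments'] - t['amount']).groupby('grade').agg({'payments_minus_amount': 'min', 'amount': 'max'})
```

-678

take 7 rows with smallest payments:
   payments grade  amount
0        18     E     327
7        28     E       4
8        37     E     286
4        45     B     395
2        53     E     381
5        58     D     191
3        75     B      12
add column payments_minus_amount = t['payments'] - t['amount']:
   payments grade  amount  payments_minus_amount
0        18     E     327                   -309
7        28     E       4                     24
8        37     E     286                   -249
4        45     B     395                   -350
2        53     E     381                   -328
5        58     D     191                   -133
3        75     B      12                     63
group by grade: min(payments_minus_amount), max(amount):
       payments_minus_amount  amount
grade                               
B                       -350     395
D                       -133     191
E                       -328     381
filter rows where amount > 191:
       payments_minus_amount  amount
grade                               
B                       -350     395
E                       -328     381
So sum() = -678.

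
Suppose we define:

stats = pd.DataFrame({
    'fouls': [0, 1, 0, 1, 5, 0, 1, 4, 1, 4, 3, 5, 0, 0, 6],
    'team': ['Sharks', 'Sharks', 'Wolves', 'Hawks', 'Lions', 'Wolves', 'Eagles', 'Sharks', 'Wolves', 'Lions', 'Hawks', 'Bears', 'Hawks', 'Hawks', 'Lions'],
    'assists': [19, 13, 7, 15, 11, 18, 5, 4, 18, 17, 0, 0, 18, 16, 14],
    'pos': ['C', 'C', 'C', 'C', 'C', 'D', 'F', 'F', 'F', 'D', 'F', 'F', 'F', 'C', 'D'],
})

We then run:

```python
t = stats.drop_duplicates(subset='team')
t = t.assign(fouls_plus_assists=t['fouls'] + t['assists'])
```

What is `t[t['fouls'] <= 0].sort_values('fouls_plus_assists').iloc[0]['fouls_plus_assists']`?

7

drop duplicate team (keep=first):
    fouls    team  assists pos
0       0  Sharks       19   C
2       0  Wolves        7   C
3       1   Hawks       15   C
4       5   Lions       11   C
6       1  Eagles        5   F
11      5   Bears        0   F
add column fouls_plus_assists = t['fouls'] + t['assists']:
    fouls    team  assists pos  fouls_plus_assists
0       0  Sharks       19   C                  19
2       0  Wolves        7   C                   7
3       1   Hawks       15   C                  16
4       5   Lions       11   C                  16
6       1  Eagles        5   F                   6
11      5   Bears        0   F                   5
filter rows where fouls <= 0:
   fouls    team  assists pos  fouls_plus_assists
0      0  Sharks       19   C                  19
2      0  Wolves        7   C                   7
sort by fouls_plus_assists:
   fouls    team  assists pos  fouls_plus_assists
2      0  Wolves        7   C                   7
0      0  Sharks       19   C                  19
So iloc[0]['fouls_plus_assists'] = 7.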